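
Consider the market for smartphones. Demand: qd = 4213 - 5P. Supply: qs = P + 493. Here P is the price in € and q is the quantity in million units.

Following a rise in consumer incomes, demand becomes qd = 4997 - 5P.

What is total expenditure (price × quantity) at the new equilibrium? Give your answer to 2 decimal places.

Original equilibrium: 4213 - 5P = P + 493 gives 3720 = 6P, so P = 620 and q = 1113.
The shock moves the curves to qd = 4997 - 5P and qs = P + 493.
Equate the new curves: 4997 - 5P = P + 493, giving 4504 = 6P, P = 2252/3 ≈ 750.6667, q = 3731/3 ≈ 1243.6667.
New expenditure = 750.6667 × 1243.6667 = 933579.11.

933579.11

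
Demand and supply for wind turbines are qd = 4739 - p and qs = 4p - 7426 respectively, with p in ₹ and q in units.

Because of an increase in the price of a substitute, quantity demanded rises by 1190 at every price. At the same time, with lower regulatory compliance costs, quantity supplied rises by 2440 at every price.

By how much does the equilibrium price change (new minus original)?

-250

Initially, 4739 - p = 4p - 7426, so 12165 = 5p and p = 2433, q = 2306.
With the change applied: demand qd = 5929 - p, supply qs = 4p - 4986.
Setting them equal: 5929 - p = 4p - 4986 → 10915 = 5p, so p = 2183 and q = 3746.
Δp = 2183 − 2433 = -250.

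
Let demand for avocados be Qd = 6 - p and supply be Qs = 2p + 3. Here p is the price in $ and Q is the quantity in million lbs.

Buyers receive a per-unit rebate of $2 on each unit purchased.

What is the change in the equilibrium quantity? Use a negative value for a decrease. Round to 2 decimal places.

Before the shock: 6 - p = 2p + 3 ⇒ 3 = 3p ⇒ p = 1, Q = 5.
Since buyers' out-of-pocket price is the market price minus the rebate, the effective demand curve becomes Qd = 8 - p.
Setting them equal: 8 - p = 2p + 3 → 5 = 3p, so p = 5/3 ≈ 1.6667 and Q = 19/3 ≈ 6.3333.
ΔQ = 6.3333 − 5 = +1.33.

+1.33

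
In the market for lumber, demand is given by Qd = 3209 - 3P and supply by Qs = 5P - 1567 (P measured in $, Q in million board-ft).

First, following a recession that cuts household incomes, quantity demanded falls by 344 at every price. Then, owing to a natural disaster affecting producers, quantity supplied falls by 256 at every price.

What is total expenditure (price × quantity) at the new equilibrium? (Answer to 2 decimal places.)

648702.00

Original equilibrium: 3209 - 3P = 5P - 1567 gives 4776 = 8P, so P = 597 and Q = 1418.
With the change applied: demand Qd = 2865 - 3P, supply Qs = 5P - 1823.
New equilibrium: 2865 - 3P = 5P - 1823 ⇒ 4688 = 8P ⇒ P = 586, Q = 1107.
New expenditure = 586 × 1107 = 648702.00.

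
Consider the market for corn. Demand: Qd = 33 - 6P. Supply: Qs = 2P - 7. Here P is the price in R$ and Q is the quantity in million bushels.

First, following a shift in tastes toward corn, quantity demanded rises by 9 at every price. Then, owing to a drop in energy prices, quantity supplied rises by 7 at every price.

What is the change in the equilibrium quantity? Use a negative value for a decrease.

Before the shock: 33 - 6P = 2P - 7 ⇒ 40 = 8P ⇒ P = 5, Q = 3.
The shock moves the curves to Qd = 42 - 6P and Qs = 2P.
New equilibrium: 42 - 6P = 2P ⇒ 42 = 8P ⇒ P = 5.25, Q = 10.5.
ΔQ = 10.5 − 3 = +7.5.

+7.5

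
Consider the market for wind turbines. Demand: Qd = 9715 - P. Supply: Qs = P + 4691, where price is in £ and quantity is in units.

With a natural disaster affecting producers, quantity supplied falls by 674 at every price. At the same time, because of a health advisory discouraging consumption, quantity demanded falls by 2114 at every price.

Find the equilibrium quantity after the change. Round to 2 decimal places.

Before the shock: 9715 - P = P + 4691 ⇒ 5024 = 2P ⇒ P = 2512, Q = 7203.
With the change applied: demand Qd = 7601 - P, supply Qs = P + 4017.
Equate the new curves: 7601 - P = P + 4017, giving 3584 = 2P, P = 1792, Q = 5809.

5809.00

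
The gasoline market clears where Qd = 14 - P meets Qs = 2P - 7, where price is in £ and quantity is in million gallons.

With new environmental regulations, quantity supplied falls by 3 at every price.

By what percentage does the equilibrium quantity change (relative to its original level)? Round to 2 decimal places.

Solve the original market: 14 - P = 2P - 7, hence P = 7 and Q = 7.
With the change applied: demand Qd = 14 - P, supply Qs = 2P - 10.
New equilibrium: 14 - P = 2P - 10 ⇒ 24 = 3P ⇒ P = 8, Q = 6.
%ΔQ = (6 − 7) / 7 × 100 = -14.29%.

-14.29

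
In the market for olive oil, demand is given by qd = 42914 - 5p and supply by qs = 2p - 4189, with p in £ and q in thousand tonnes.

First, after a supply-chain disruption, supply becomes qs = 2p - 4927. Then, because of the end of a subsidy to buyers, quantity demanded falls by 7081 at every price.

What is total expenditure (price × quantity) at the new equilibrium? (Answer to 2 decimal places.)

39122113.47

Before the shock: 42914 - 5p = 2p - 4189 ⇒ 47103 = 7p ⇒ p = 6729, q = 9269.
With the change applied: demand qd = 35833 - 5p, supply qs = 2p - 4927.
Equate the new curves: 35833 - 5p = 2p - 4927, giving 40760 = 7p, p = 40760/7 ≈ 5822.8571, q = 47031/7 ≈ 6718.7143.
New expenditure = 5822.8571 × 6718.7143 = 39122113.47.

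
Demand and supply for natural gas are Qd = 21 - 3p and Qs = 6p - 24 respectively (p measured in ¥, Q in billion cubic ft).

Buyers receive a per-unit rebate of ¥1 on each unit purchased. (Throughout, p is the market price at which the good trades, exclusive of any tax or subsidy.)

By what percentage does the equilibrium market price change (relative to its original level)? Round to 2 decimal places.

Before the shock: 21 - 3p = 6p - 24 ⇒ 45 = 9p ⇒ p = 5, Q = 6.
Since buyers' out-of-pocket price is the market price minus the rebate, the effective demand curve becomes Qd = 24 - 3p.
Equate the new curves: 24 - 3p = 6p - 24, giving 48 = 9p, p = 16/3 ≈ 5.3333, Q = 8.
%Δp = (5.3333 − 5) / 5 × 100 = +6.67%.

+6.67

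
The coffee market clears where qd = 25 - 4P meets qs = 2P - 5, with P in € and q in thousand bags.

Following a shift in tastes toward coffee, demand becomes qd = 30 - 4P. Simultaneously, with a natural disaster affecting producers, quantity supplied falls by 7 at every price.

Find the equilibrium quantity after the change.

Solve the original market: 25 - 4P = 2P - 5, hence P = 5 and q = 5.
The new curves are qd = 30 - 4P (demand) and qs = 2P - 12 (supply).
Equate the new curves: 30 - 4P = 2P - 12, giving 42 = 6P, P = 7, q = 2.

2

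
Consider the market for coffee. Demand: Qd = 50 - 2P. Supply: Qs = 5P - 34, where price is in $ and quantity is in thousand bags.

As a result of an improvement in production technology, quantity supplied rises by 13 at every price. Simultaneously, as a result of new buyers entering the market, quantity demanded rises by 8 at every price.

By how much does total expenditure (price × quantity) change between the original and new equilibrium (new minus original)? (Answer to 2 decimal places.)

+87.84

Initially, 50 - 2P = 5P - 34, so 84 = 7P and P = 12, Q = 26.
With the change applied: demand Qd = 58 - 2P, supply Qs = 5P - 21.
New equilibrium: 58 - 2P = 5P - 21 ⇒ 79 = 7P ⇒ P = 79/7 ≈ 11.2857, Q = 248/7 ≈ 35.4286.
Expenditure moves from 12×26 = 312 to 11.2857×35.4286 = 399.8367; change = +87.84.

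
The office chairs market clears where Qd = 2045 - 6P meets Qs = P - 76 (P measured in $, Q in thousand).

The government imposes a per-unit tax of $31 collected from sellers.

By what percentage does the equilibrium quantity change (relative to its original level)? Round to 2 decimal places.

Original equilibrium: 2045 - 6P = P - 76 gives 2121 = 7P, so P = 303 and Q = 227.
Since sellers keep the price net of the tax, the effective supply curve becomes Qs = P - 107.
Setting them equal: 2045 - 6P = P - 107 → 2152 = 7P, so P = 2152/7 ≈ 307.4286 and Q = 1403/7 ≈ 200.4286.
%ΔQ = (200.4286 − 227) / 227 × 100 = -11.71%.

-11.71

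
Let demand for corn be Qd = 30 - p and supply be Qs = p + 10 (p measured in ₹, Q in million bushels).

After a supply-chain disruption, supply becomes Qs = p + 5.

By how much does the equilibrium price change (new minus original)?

+2.5

Initially, 30 - p = p + 10, so 20 = 2p and p = 10, Q = 20.
With the change applied: demand Qd = 30 - p, supply Qs = p + 5.
Setting them equal: 30 - p = p + 5 → 25 = 2p, so p = 12.5 and Q = 17.5.
Δp = 12.5 − 10 = +2.5.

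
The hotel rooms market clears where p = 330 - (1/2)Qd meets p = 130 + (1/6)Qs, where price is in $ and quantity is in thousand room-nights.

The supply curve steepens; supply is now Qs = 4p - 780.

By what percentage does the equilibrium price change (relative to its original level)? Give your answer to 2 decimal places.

+33.33

Before the shock: 660 - 2p = 6p - 780 ⇒ 1440 = 8p ⇒ p = 180, Q = 300.
The shock moves the curves to Qd = 660 - 2p and Qs = 4p - 780.
Equate the new curves: 660 - 2p = 4p - 780, giving 1440 = 6p, p = 240, Q = 180.
%Δp = (240 − 180) / 180 × 100 = +33.33%.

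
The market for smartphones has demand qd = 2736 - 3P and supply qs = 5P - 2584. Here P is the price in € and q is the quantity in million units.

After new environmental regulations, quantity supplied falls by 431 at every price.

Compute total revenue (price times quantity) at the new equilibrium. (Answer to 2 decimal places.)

416498.20

Before the shock: 2736 - 3P = 5P - 2584 ⇒ 5320 = 8P ⇒ P = 665, q = 741.
With the change applied: demand qd = 2736 - 3P, supply qs = 5P - 3015.
Equate the new curves: 2736 - 3P = 5P - 3015, giving 5751 = 8P, P = 718.875, q = 579.375.
New expenditure = 718.875 × 579.375 = 416498.20.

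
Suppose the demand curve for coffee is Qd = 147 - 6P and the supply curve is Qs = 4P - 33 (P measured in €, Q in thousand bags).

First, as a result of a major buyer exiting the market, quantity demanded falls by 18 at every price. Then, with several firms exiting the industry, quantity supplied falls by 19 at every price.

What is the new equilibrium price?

18.1

Initially, 147 - 6P = 4P - 33, so 180 = 10P and P = 18, Q = 39.
With the change applied: demand Qd = 129 - 6P, supply Qs = 4P - 52.
Equate the new curves: 129 - 6P = 4P - 52, giving 181 = 10P, P = 18.1, Q = 20.4.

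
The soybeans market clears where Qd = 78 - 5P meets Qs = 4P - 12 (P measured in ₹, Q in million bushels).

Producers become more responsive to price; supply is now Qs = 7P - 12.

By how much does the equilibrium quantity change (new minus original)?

+12.5

Before the shock: 78 - 5P = 4P - 12 ⇒ 90 = 9P ⇒ P = 10, Q = 28.
With the change applied: demand Qd = 78 - 5P, supply Qs = 7P - 12.
Equate the new curves: 78 - 5P = 7P - 12, giving 90 = 12P, P = 7.5, Q = 40.5.
ΔQ = 40.5 − 28 = +12.5.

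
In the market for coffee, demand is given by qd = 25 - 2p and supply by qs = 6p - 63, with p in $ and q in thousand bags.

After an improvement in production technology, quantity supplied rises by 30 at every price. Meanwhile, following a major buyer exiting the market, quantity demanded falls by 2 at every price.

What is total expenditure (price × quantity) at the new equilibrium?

63

Initially, 25 - 2p = 6p - 63, so 88 = 8p and p = 11, q = 3.
With the change applied: demand qd = 23 - 2p, supply qs = 6p - 33.
Setting them equal: 23 - 2p = 6p - 33 → 56 = 8p, so p = 7 and q = 9.
New expenditure = 7 × 9 = 63.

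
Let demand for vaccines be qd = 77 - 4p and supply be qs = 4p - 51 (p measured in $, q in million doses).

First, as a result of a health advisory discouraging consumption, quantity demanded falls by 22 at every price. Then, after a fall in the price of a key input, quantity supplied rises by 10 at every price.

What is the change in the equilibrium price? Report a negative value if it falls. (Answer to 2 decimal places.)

-4.00

Original equilibrium: 77 - 4p = 4p - 51 gives 128 = 8p, so p = 16 and q = 13.
The shock moves the curves to qd = 55 - 4p and qs = 4p - 41.
Equate the new curves: 55 - 4p = 4p - 41, giving 96 = 8p, p = 12, q = 7.
Δp = 12 − 16 = -4.00.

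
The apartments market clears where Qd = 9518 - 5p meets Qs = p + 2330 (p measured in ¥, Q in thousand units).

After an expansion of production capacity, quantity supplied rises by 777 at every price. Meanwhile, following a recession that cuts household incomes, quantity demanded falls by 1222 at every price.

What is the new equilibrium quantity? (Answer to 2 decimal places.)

Original equilibrium: 9518 - 5p = p + 2330 gives 7188 = 6p, so p = 1198 and Q = 3528.
After the shift, demand is Qd = 8296 - 5p and supply is Qs = p + 3107.
Equate the new curves: 8296 - 5p = p + 3107, giving 5189 = 6p, p = 5189/6 ≈ 864.8333, Q = 23831/6 ≈ 3971.8333.

3971.83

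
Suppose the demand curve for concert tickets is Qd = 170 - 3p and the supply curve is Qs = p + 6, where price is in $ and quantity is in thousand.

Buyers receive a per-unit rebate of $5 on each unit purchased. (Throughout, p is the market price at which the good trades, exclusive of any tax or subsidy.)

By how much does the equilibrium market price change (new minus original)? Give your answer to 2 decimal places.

Initially, 170 - 3p = p + 6, so 164 = 4p and p = 41, Q = 47.
Since buyers' out-of-pocket price is the market price minus the rebate, the effective demand curve becomes Qd = 185 - 3p.
Equate the new curves: 185 - 3p = p + 6, giving 179 = 4p, p = 44.75, Q = 50.75.
Δp = 44.75 − 41 = +3.75.

+3.75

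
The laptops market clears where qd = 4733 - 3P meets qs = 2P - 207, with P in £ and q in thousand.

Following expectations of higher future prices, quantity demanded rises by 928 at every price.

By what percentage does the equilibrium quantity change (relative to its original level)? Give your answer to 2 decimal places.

Initially, 4733 - 3P = 2P - 207, so 4940 = 5P and P = 988, q = 1769.
With the change applied: demand qd = 5661 - 3P, supply qs = 2P - 207.
Equate the new curves: 5661 - 3P = 2P - 207, giving 5868 = 5P, P = 1173.6, q = 2140.2.
%Δq = (2140.2 − 1769) / 1769 × 100 = +20.98%.

+20.98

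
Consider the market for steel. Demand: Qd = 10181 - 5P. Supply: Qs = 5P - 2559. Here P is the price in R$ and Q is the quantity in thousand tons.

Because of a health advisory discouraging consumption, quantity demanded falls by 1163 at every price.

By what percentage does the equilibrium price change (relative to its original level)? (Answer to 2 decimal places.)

-9.13

Initially, 10181 - 5P = 5P - 2559, so 12740 = 10P and P = 1274, Q = 3811.
With the change applied: demand Qd = 9018 - 5P, supply Qs = 5P - 2559.
Clearing the new market: 9018 - 5P = 5P - 2559, so P = 1157.7 and Q = 3229.5.
%ΔP = (1157.7 − 1274) / 1274 × 100 = -9.13%.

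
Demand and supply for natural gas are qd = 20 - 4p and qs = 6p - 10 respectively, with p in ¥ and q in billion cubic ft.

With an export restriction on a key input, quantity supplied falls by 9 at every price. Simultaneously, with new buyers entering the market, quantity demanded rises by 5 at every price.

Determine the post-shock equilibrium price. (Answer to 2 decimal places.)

4.40

Initially, 20 - 4p = 6p - 10, so 30 = 10p and p = 3, q = 8.
The new curves are qd = 25 - 4p (demand) and qs = 6p - 19 (supply).
Equate the new curves: 25 - 4p = 6p - 19, giving 44 = 10p, p = 4.4, q = 7.4.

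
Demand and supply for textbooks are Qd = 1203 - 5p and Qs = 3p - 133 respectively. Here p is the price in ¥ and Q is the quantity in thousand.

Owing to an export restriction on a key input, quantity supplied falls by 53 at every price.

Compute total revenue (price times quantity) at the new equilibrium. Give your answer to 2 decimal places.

58142.67

Original equilibrium: 1203 - 5p = 3p - 133 gives 1336 = 8p, so p = 167 and Q = 368.
With the change applied: demand Qd = 1203 - 5p, supply Qs = 3p - 186.
New equilibrium: 1203 - 5p = 3p - 186 ⇒ 1389 = 8p ⇒ p = 173.625, Q = 334.875.
New expenditure = 173.625 × 334.875 = 58142.67.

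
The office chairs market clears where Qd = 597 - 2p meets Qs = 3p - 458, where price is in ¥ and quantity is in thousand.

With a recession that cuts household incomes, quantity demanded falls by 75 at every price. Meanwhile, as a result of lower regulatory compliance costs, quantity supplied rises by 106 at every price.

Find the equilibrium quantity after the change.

172.4

Before the shock: 597 - 2p = 3p - 458 ⇒ 1055 = 5p ⇒ p = 211, Q = 175.
After the shift, demand is Qd = 522 - 2p and supply is Qs = 3p - 352.
New equilibrium: 522 - 2p = 3p - 352 ⇒ 874 = 5p ⇒ p = 174.8, Q = 172.4.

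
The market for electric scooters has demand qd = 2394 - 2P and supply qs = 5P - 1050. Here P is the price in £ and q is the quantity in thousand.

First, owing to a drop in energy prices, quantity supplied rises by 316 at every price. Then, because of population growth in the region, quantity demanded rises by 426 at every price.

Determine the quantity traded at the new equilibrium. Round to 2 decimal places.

1804.57

Initially, 2394 - 2P = 5P - 1050, so 3444 = 7P and P = 492, q = 1410.
After the shift, demand is qd = 2820 - 2P and supply is qs = 5P - 734.
Setting them equal: 2820 - 2P = 5P - 734 → 3554 = 7P, so P = 3554/7 ≈ 507.7143 and q = 12632/7 ≈ 1804.5714.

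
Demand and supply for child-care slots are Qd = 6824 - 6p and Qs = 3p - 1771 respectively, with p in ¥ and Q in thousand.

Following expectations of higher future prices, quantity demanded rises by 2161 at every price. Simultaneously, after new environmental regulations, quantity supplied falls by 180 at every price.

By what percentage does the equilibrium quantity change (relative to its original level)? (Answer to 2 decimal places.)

+54.88

Before the shock: 6824 - 6p = 3p - 1771 ⇒ 8595 = 9p ⇒ p = 955, Q = 1094.
With the change applied: demand Qd = 8985 - 6p, supply Qs = 3p - 1951.
Setting them equal: 8985 - 6p = 3p - 1951 → 10936 = 9p, so p = 10936/9 ≈ 1215.1111 and Q = 5083/3 ≈ 1694.3333.
%ΔQ = (1694.3333 − 1094) / 1094 × 100 = +54.88%.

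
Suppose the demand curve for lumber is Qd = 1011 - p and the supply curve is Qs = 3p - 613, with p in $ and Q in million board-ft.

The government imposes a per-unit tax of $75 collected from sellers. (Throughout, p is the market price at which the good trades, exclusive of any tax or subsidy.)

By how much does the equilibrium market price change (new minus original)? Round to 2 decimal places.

Solve the original market: 1011 - p = 3p - 613, hence p = 406 and Q = 605.
Since sellers keep the price net of the tax, the effective supply curve becomes Qs = 3p - 838.
New equilibrium: 1011 - p = 3p - 838 ⇒ 1849 = 4p ⇒ p = 462.25, Q = 548.75.
Δp = 462.25 − 406 = +56.25.

+56.25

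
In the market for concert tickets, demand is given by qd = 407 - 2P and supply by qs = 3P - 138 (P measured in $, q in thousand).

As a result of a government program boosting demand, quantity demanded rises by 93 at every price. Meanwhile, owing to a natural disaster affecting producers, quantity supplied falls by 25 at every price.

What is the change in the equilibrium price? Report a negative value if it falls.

+23.6

Initially, 407 - 2P = 3P - 138, so 545 = 5P and P = 109, q = 189.
The new curves are qd = 500 - 2P (demand) and qs = 3P - 163 (supply).
New equilibrium: 500 - 2P = 3P - 163 ⇒ 663 = 5P ⇒ P = 132.6, q = 234.8.
ΔP = 132.6 − 109 = +23.6.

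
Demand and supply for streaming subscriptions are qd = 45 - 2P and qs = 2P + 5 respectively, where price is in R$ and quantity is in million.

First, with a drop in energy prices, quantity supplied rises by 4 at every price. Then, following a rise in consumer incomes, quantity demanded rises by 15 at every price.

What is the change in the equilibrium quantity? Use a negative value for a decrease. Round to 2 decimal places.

Solve the original market: 45 - 2P = 2P + 5, hence P = 10 and q = 25.
The shock moves the curves to qd = 60 - 2P and qs = 2P + 9.
Setting them equal: 60 - 2P = 2P + 9 → 51 = 4P, so P = 12.75 and q = 34.5.
Δq = 34.5 − 25 = +9.50.

+9.50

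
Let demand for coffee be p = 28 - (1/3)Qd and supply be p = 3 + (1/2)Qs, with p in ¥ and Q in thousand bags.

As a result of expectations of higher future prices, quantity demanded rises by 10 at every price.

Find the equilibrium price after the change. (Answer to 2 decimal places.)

Initially, 84 - 3p = 2p - 6, so 90 = 5p and p = 18, Q = 30.
With the change applied: demand Qd = 94 - 3p, supply Qs = 2p - 6.
New equilibrium: 94 - 3p = 2p - 6 ⇒ 100 = 5p ⇒ p = 20, Q = 34.

20.00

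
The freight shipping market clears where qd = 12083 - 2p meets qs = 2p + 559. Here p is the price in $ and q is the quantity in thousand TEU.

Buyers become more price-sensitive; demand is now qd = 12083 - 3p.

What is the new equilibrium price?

Solve the original market: 12083 - 2p = 2p + 559, hence p = 2881 and q = 6321.
After the shift, demand is qd = 12083 - 3p and supply is qs = 2p + 559.
Setting them equal: 12083 - 3p = 2p + 559 → 11524 = 5p, so p = 2304.8 and q = 5168.6.

2304.8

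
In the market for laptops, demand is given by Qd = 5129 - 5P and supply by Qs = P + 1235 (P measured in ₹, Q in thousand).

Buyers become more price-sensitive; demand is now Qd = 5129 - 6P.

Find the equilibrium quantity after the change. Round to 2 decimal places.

1791.29

Before the shock: 5129 - 5P = P + 1235 ⇒ 3894 = 6P ⇒ P = 649, Q = 1884.
The new curves are Qd = 5129 - 6P (demand) and Qs = P + 1235 (supply).
Clearing the new market: 5129 - 6P = P + 1235, so P = 3894/7 ≈ 556.2857 and Q = 12539/7 ≈ 1791.2857.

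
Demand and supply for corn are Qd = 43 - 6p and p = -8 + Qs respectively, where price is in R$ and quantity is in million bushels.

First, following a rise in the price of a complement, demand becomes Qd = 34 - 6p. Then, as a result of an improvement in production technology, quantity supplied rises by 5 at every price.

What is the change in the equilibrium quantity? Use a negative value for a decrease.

+3

Original equilibrium: 43 - 6p = p + 8 gives 35 = 7p, so p = 5 and Q = 13.
With the change applied: demand Qd = 34 - 6p, supply Qs = p + 13.
Equate the new curves: 34 - 6p = p + 13, giving 21 = 7p, p = 3, Q = 16.
ΔQ = 16 − 13 = +3.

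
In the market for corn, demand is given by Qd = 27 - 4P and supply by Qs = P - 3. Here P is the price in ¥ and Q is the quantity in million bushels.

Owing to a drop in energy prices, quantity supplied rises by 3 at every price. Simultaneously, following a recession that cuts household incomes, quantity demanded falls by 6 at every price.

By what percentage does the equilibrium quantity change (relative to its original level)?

+40

Before the shock: 27 - 4P = P - 3 ⇒ 30 = 5P ⇒ P = 6, Q = 3.
The new curves are Qd = 21 - 4P (demand) and Qs = P (supply).
Setting them equal: 21 - 4P = P → 21 = 5P, so P = 4.2 and Q = 4.2.
%ΔQ = (4.2 − 3) / 3 × 100 = +40%.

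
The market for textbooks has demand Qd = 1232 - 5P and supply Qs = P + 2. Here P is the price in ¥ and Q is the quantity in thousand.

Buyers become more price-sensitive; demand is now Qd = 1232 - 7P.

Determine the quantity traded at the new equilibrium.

155.75

Initially, 1232 - 5P = P + 2, so 1230 = 6P and P = 205, Q = 207.
With the change applied: demand Qd = 1232 - 7P, supply Qs = P + 2.
Clearing the new market: 1232 - 7P = P + 2, so P = 153.75 and Q = 155.75.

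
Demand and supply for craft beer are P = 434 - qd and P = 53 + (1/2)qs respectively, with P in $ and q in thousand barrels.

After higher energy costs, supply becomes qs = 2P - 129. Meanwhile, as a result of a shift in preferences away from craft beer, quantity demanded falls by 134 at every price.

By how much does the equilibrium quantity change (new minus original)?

-97

Original equilibrium: 434 - P = 2P - 106 gives 540 = 3P, so P = 180 and q = 254.
After the shift, demand is qd = 300 - P and supply is qs = 2P - 129.
Clearing the new market: 300 - P = 2P - 129, so P = 143 and q = 157.
Δq = 157 − 254 = -97.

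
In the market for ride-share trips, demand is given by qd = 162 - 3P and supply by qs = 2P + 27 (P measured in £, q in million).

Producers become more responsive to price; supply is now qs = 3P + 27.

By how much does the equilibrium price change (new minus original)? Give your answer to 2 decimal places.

-4.50

Solve the original market: 162 - 3P = 2P + 27, hence P = 27 and q = 81.
The shock moves the curves to qd = 162 - 3P and qs = 3P + 27.
Equate the new curves: 162 - 3P = 3P + 27, giving 135 = 6P, P = 22.5, q = 94.5.
ΔP = 22.5 − 27 = -4.50.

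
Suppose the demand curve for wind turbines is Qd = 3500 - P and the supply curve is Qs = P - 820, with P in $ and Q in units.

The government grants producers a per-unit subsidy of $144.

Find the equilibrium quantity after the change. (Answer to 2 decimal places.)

Original equilibrium: 3500 - P = P - 820 gives 4320 = 2P, so P = 2160 and Q = 1340.
Since sellers receive the price plus the subsidy, the effective supply curve becomes Qs = P - 676.
Equate the new curves: 3500 - P = P - 676, giving 4176 = 2P, P = 2088, Q = 1412.

1412.00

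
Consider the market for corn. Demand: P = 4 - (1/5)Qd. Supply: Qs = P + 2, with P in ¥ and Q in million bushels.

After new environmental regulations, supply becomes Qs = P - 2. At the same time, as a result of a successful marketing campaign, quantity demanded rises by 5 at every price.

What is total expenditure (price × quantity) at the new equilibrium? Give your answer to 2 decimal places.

11.25

Initially, 20 - 5P = P + 2, so 18 = 6P and P = 3, Q = 5.
The shock moves the curves to Qd = 25 - 5P and Qs = P - 2.
Setting them equal: 25 - 5P = P - 2 → 27 = 6P, so P = 4.5 and Q = 2.5.
New expenditure = 4.5 × 2.5 = 11.25.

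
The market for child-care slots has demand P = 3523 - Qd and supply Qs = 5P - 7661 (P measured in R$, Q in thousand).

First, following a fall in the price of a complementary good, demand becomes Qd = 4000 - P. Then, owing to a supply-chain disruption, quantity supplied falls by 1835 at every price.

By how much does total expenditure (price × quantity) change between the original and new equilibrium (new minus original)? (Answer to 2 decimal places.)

Solve the original market: 3523 - P = 5P - 7661, hence P = 1864 and Q = 1659.
The shock moves the curves to Qd = 4000 - P and Qs = 5P - 9496.
Equate the new curves: 4000 - P = 5P - 9496, giving 13496 = 6P, P = 6748/3 ≈ 2249.3333, Q = 5252/3 ≈ 1750.6667.
Expenditure moves from 1864×1659 = 3092376 to 2249.3333×1750.6667 = 3937832.8889; change = +845456.89.

+845456.89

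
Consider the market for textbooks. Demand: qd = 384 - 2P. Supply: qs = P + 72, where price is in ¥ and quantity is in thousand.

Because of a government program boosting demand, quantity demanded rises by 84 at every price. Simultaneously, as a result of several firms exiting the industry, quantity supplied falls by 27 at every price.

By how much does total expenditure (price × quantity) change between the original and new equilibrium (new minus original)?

Before the shock: 384 - 2P = P + 72 ⇒ 312 = 3P ⇒ P = 104, q = 176.
After the shift, demand is qd = 468 - 2P and supply is qs = P + 45.
New equilibrium: 468 - 2P = P + 45 ⇒ 423 = 3P ⇒ P = 141, q = 186.
Expenditure moves from 104×176 = 18304 to 141×186 = 26226; change = +7922.

+7922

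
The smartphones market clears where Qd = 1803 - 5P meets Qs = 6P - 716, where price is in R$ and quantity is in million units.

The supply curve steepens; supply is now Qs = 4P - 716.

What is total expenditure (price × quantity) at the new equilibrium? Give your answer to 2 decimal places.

Original equilibrium: 1803 - 5P = 6P - 716 gives 2519 = 11P, so P = 229 and Q = 658.
After the shift, demand is Qd = 1803 - 5P and supply is Qs = 4P - 716.
Equate the new curves: 1803 - 5P = 4P - 716, giving 2519 = 9P, P = 2519/9 ≈ 279.8889, Q = 3632/9 ≈ 403.5556.
New expenditure = 279.8889 × 403.5556 = 112950.72.

112950.72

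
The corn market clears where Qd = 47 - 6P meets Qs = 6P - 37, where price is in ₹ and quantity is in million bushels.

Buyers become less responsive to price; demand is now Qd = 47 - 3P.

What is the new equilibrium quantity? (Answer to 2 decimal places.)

Before the shock: 47 - 6P = 6P - 37 ⇒ 84 = 12P ⇒ P = 7, Q = 5.
The new curves are Qd = 47 - 3P (demand) and Qs = 6P - 37 (supply).
Equate the new curves: 47 - 3P = 6P - 37, giving 84 = 9P, P = 28/3 ≈ 9.3333, Q = 19.

19.00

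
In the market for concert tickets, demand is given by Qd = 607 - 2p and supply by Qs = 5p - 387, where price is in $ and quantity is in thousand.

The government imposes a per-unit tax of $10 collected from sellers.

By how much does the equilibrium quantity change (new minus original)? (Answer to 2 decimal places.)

-14.29

Initially, 607 - 2p = 5p - 387, so 994 = 7p and p = 142, Q = 323.
Since sellers keep the price net of the tax, the effective supply curve becomes Qs = 5p - 437.
Clearing the new market: 607 - 2p = 5p - 437, so p = 1044/7 ≈ 149.1429 and Q = 2161/7 ≈ 308.7143.
ΔQ = 308.7143 − 323 = -14.29.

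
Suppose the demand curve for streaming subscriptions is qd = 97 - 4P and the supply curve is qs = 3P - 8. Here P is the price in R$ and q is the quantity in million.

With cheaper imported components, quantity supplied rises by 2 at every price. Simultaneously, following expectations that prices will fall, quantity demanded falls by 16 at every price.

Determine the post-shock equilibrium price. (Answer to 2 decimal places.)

Solve the original market: 97 - 4P = 3P - 8, hence P = 15 and q = 37.
After the shift, demand is qd = 81 - 4P and supply is qs = 3P - 6.
Setting them equal: 81 - 4P = 3P - 6 → 87 = 7P, so P = 87/7 ≈ 12.4286 and q = 219/7 ≈ 31.2857.

12.43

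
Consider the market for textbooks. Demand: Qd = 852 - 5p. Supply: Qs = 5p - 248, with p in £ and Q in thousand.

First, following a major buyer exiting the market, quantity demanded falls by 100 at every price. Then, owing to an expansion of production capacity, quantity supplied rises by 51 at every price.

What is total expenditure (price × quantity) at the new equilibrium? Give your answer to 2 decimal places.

Original equilibrium: 852 - 5p = 5p - 248 gives 1100 = 10p, so p = 110 and Q = 302.
With the change applied: demand Qd = 752 - 5p, supply Qs = 5p - 197.
Clearing the new market: 752 - 5p = 5p - 197, so p = 94.9 and Q = 277.5.
New expenditure = 94.9 × 277.5 = 26334.75.

26334.75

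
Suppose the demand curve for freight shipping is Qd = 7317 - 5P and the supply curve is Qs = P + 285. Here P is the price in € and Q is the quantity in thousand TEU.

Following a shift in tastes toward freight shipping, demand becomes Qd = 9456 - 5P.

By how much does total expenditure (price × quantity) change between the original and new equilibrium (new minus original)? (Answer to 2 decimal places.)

Before the shock: 7317 - 5P = P + 285 ⇒ 7032 = 6P ⇒ P = 1172, Q = 1457.
The new curves are Qd = 9456 - 5P (demand) and Qs = P + 285 (supply).
Setting them equal: 9456 - 5P = P + 285 → 9171 = 6P, so P = 1528.5 and Q = 1813.5.
Expenditure moves from 1172×1457 = 1707604 to 1528.5×1813.5 = 2771934.75; change = +1064330.75.

+1064330.75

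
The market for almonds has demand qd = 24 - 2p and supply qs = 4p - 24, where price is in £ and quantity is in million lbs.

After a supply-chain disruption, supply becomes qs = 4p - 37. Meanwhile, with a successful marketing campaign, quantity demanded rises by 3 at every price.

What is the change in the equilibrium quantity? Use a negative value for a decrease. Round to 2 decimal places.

Solve the original market: 24 - 2p = 4p - 24, hence p = 8 and q = 8.
After the shift, demand is qd = 27 - 2p and supply is qs = 4p - 37.
Setting them equal: 27 - 2p = 4p - 37 → 64 = 6p, so p = 32/3 ≈ 10.6667 and q = 17/3 ≈ 5.6667.
Δq = 5.6667 − 8 = -2.33.

-2.33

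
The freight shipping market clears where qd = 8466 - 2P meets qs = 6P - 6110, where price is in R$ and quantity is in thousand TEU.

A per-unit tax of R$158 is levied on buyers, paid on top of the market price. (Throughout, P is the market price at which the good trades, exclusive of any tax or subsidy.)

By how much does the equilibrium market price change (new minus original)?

-39.5

Original equilibrium: 8466 - 2P = 6P - 6110 gives 14576 = 8P, so P = 1822 and q = 4822.
Since buyers pay the price plus the tax, the effective demand curve becomes qd = 8150 - 2P.
Equate the new curves: 8150 - 2P = 6P - 6110, giving 14260 = 8P, P = 1782.5, q = 4585.
ΔP = 1782.5 − 1822 = -39.5.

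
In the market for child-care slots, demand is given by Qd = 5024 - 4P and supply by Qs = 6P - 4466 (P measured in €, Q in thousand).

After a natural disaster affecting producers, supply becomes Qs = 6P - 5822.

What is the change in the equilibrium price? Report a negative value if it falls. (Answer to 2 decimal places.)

+135.60

Before the shock: 5024 - 4P = 6P - 4466 ⇒ 9490 = 10P ⇒ P = 949, Q = 1228.
With the change applied: demand Qd = 5024 - 4P, supply Qs = 6P - 5822.
Setting them equal: 5024 - 4P = 6P - 5822 → 10846 = 10P, so P = 1084.6 and Q = 685.6.
ΔP = 1084.6 − 949 = +135.60.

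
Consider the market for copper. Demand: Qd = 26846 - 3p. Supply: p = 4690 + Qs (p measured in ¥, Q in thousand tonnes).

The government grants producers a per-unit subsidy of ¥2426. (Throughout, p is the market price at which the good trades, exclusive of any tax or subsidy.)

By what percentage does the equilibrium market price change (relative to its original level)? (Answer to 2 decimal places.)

Solve the original market: 26846 - 3p = p - 4690, hence p = 7884 and Q = 3194.
Since sellers receive the price plus the subsidy, the effective supply curve becomes Qs = p - 2264.
Clearing the new market: 26846 - 3p = p - 2264, so p = 7277.5 and Q = 5013.5.
%Δp = (7277.5 − 7884) / 7884 × 100 = -7.69%.

-7.69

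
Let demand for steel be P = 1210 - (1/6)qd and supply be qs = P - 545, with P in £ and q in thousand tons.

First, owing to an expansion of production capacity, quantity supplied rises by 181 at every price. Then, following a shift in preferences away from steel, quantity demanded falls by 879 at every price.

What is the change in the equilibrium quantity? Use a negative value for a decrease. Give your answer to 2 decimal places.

+29.57

Before the shock: 7260 - 6P = P - 545 ⇒ 7805 = 7P ⇒ P = 1115, q = 570.
With the change applied: demand qd = 6381 - 6P, supply qs = P - 364.
New equilibrium: 6381 - 6P = P - 364 ⇒ 6745 = 7P ⇒ P = 6745/7 ≈ 963.5714, q = 4197/7 ≈ 599.5714.
Δq = 599.5714 − 570 = +29.57.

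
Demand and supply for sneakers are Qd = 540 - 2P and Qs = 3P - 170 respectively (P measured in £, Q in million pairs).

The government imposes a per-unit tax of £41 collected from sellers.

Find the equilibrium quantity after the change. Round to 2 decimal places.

206.80

Solve the original market: 540 - 2P = 3P - 170, hence P = 142 and Q = 256.
Since sellers keep the price net of the tax, the effective supply curve becomes Qs = 3P - 293.
Equate the new curves: 540 - 2P = 3P - 293, giving 833 = 5P, P = 166.6, Q = 206.8.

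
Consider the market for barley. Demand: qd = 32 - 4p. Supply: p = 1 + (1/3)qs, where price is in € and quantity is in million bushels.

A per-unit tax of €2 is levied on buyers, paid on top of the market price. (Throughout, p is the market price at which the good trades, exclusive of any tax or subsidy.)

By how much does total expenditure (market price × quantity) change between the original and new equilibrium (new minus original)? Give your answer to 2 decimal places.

-26.94

Initially, 32 - 4p = 3p - 3, so 35 = 7p and p = 5, q = 12.
Since buyers pay the price plus the tax, the effective demand curve becomes qd = 24 - 4p.
Clearing the new market: 24 - 4p = 3p - 3, so p = 27/7 ≈ 3.8571 and q = 60/7 ≈ 8.5714.
Expenditure moves from 5×12 = 60 to 3.8571×8.5714 = 33.0612; change = -26.94.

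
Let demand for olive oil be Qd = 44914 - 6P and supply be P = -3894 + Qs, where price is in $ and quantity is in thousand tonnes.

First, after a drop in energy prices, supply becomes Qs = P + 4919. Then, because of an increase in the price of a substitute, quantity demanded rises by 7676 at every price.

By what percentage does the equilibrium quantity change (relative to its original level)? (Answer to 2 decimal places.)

Solve the original market: 44914 - 6P = P + 3894, hence P = 5860 and Q = 9754.
With the change applied: demand Qd = 52590 - 6P, supply Qs = P + 4919.
Equate the new curves: 52590 - 6P = P + 4919, giving 47671 = 7P, P = 47671/7 ≈ 6810.1429, Q = 82104/7 ≈ 11729.1429.
%ΔQ = (11729.1429 − 9754) / 9754 × 100 = +20.25%.

+20.25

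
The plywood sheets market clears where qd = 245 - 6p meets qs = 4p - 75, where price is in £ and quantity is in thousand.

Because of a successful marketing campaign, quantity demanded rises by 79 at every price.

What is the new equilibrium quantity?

84.6

Initially, 245 - 6p = 4p - 75, so 320 = 10p and p = 32, q = 53.
The new curves are qd = 324 - 6p (demand) and qs = 4p - 75 (supply).
Setting them equal: 324 - 6p = 4p - 75 → 399 = 10p, so p = 39.9 and q = 84.6.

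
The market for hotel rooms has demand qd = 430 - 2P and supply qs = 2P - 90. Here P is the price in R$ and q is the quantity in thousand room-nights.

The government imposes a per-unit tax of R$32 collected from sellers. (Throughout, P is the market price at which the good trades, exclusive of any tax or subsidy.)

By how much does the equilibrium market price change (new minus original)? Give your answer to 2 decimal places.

+16.00

Original equilibrium: 430 - 2P = 2P - 90 gives 520 = 4P, so P = 130 and q = 170.
Since sellers keep the price net of the tax, the effective supply curve becomes qs = 2P - 154.
Setting them equal: 430 - 2P = 2P - 154 → 584 = 4P, so P = 146 and q = 138.
ΔP = 146 − 130 = +16.00.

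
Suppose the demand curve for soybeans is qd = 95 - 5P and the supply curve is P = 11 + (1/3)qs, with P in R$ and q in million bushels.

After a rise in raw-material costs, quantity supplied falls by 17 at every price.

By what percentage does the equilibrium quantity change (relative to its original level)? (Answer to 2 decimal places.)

Before the shock: 95 - 5P = 3P - 33 ⇒ 128 = 8P ⇒ P = 16, q = 15.
The shock moves the curves to qd = 95 - 5P and qs = 3P - 50.
Clearing the new market: 95 - 5P = 3P - 50, so P = 18.125 and q = 4.375.
%Δq = (4.375 − 15) / 15 × 100 = -70.83%.

-70.83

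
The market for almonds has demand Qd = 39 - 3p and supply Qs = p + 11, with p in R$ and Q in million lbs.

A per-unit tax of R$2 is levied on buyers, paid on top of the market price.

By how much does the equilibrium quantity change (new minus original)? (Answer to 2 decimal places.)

-1.50

Original equilibrium: 39 - 3p = p + 11 gives 28 = 4p, so p = 7 and Q = 18.
Since buyers pay the price plus the tax, the effective demand curve becomes Qd = 33 - 3p.
Setting them equal: 33 - 3p = p + 11 → 22 = 4p, so p = 5.5 and Q = 16.5.
ΔQ = 16.5 − 18 = -1.50.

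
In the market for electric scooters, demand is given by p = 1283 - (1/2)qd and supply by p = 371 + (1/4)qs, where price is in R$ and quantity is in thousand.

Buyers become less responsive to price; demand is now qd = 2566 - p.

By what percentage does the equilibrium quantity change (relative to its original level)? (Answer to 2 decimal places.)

Solve the original market: 2566 - 2p = 4p - 1484, hence p = 675 and q = 1216.
With the change applied: demand qd = 2566 - p, supply qs = 4p - 1484.
Clearing the new market: 2566 - p = 4p - 1484, so p = 810 and q = 1756.
%Δq = (1756 − 1216) / 1216 × 100 = +44.41%.

+44.41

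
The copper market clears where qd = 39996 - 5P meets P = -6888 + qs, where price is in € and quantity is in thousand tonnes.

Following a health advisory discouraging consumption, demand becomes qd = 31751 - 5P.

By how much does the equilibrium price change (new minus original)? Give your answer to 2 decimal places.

-1374.17

Solve the original market: 39996 - 5P = P + 6888, hence P = 5518 and q = 12406.
With the change applied: demand qd = 31751 - 5P, supply qs = P + 6888.
Equate the new curves: 31751 - 5P = P + 6888, giving 24863 = 6P, P = 24863/6 ≈ 4143.8333, q = 66191/6 ≈ 11031.8333.
ΔP = 4143.8333 − 5518 = -1374.17.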